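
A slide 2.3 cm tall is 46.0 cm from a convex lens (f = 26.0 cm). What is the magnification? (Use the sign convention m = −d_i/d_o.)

1/d_i = 1/f − 1/d_o = 1/(26.00) − 1/(46.0) = 0.01672, so d_i = 59.80 cm.
m = −d_i/d_o = −(59.80)/(46.0) = -1.30.
The image is real, inverted and enlarged, on the far side of the lens.

m = -1.30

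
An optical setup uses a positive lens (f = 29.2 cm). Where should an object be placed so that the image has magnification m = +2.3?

m = −d_i/d_o ⇒ d_i = −m·d_o.
1/f = 1/d_o + 1/d_i = 1/d_o − 1/(m·d_o) = (1 − 1/m)/d_o, so d_o = f(1 − 1/m) = (29.20)(1 − 1/(+2.3)) = 16.5 cm.

16.5 cm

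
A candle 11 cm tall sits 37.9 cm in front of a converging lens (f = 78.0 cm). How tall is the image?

21.4 cm

1/d_i = 1/f − 1/d_o = 1/(78.00) − 1/(37.9) = -0.01356, so d_i = -73.72 cm.
m = −d_i/d_o = +1.945.
|h_i| = |m|·h_o = 1.945 × 11 = 21.4 cm. The image is virtual, upright and enlarged, on the same side as the object.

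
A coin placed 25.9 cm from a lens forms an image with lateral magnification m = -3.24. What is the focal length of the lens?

f = 19.8 cm (converging)

m = −d_i/d_o ⇒ d_i = −m·d_o = −(-3.24)·(25.9) = 83.92 cm.
1/f = 1/d_o + 1/d_i = 1/(25.9) + 1/(83.92) = 0.05053, so f = 19.8 cm.
Since f is positive, the lens is converging.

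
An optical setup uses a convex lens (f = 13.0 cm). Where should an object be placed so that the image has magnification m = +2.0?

m = −d_i/d_o ⇒ d_i = −m·d_o.
1/f = 1/d_o + 1/d_i = 1/d_o − 1/(m·d_o) = (1 − 1/m)/d_o, so d_o = f(1 − 1/m) = (13.00)(1 − 1/(+2.0)) = 6.50 cm.

6.50 cm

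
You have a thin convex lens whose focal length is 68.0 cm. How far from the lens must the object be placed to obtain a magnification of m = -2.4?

m = −d_i/d_o ⇒ d_i = −m·d_o.
1/f = 1/d_o + 1/d_i = 1/d_o − 1/(m·d_o) = (1 − 1/m)/d_o, so d_o = f(1 − 1/m) = (68.00)(1 − 1/(-2.4)) = 96.3 cm.

96.3 cm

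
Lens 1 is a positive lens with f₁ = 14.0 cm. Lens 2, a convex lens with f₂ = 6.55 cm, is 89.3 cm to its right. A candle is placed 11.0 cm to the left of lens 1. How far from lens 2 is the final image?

Lens 1: 1/d_i1 = 1/f₁ − 1/d_o1 = 1/(14.0) − 1/(11.0) = -0.01948, so d_i1 = -51.33 cm.
The intermediate image is 51.33 cm to the left of lens 1 (virtual), which is 89.3 − (-51.33) = 140.6 cm to the left of lens 2, so d_o2 = +140.6 cm.
Lens 2: 1/d_i2 = 1/f₂ − 1/d_o2 = 1/(6.55) − 1/(140.6) = 0.1456, so d_i2 = 6.87 cm.
The final image is real, 6.87 cm to the right of lens 2 (overall magnification ≈ -0.23).

6.87 cm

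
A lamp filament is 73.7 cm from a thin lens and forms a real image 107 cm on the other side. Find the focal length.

f = 43.6 cm (converging)

Real image ⇒ d_i = +107 cm.
1/f = 1/d_o + 1/d_i = 1/(73.7) + 1/(107) = 0.02291, so f = 43.6 cm.
Since f is positive, the thin lens is converging.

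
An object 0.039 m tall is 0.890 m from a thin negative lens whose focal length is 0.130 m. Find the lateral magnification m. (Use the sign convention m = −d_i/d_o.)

For a negative lens, f = -0.130 m.
1/d_i = 1/f − 1/d_o = 1/(-0.1300) − 1/(0.890) = -8.816, so d_i = -0.1134 m.
m = −d_i/d_o = −(-0.1134)/(0.890) = +0.127.
The image is virtual, upright and reduced, on the same side as the object.

m = +0.127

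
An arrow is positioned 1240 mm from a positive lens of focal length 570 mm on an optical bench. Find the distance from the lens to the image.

Thin-lens equation: 1/q = 1/f − 1/p = 1/(570.0) − 1/(1240) = 0.001754 − 0.0008065 = 0.0009479, so q = 1050 mm.
The image is real, inverted and reduced, on the far side of the lens.

1050 mm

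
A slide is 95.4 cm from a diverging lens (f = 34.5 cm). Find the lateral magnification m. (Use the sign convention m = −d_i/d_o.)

m = +0.266

For a diverging lens, f = -34.5 cm.
1/d_i = 1/f − 1/d_o = 1/(-34.50) − 1/(95.4) = -0.03947, so d_i = -25.34 cm.
m = −d_i/d_o = −(-25.34)/(95.4) = +0.266.
The image is virtual, upright and reduced, on the same side as the object.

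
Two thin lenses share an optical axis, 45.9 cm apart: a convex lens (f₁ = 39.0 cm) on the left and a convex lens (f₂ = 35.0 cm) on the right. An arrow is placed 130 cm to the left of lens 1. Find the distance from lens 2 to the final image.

7.66 cm

Lens 1: 1/d_i1 = 1/f₁ − 1/d_o1 = 1/(39.0) − 1/(130) = 0.01795, so d_i1 = 55.71 cm.
The intermediate image is 55.71 cm to the right of lens 1, which lies 9.810 cm to the right of lens 2 — a virtual object — so d_o2 = −9.810 cm.
Lens 2: 1/d_i2 = 1/f₂ − 1/d_o2 = 1/(35.0) − 1/(-9.810) = 0.1305, so d_i2 = 7.66 cm.
The final image is real, 7.66 cm to the right of lens 2 (overall magnification ≈ -0.33).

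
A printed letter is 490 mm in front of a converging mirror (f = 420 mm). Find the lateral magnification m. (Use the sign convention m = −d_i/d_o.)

1/d_i = 1/f − 1/d_o = 1/(420.0) − 1/(490) = 0.0003401, so d_i = 2940 mm.
m = −d_i/d_o = −(2940)/(490) = -6.00.
The image is real, inverted and enlarged, in front of the mirror.

m = -6.00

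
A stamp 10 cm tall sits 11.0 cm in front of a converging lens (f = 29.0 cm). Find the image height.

1/d_i = 1/f − 1/d_o = 1/(29.00) − 1/(11.0) = -0.05643, so d_i = -17.72 cm.
m = −d_i/d_o = +1.611.
|h_i| = |m|·h_o = 1.611 × 10 = 16.1 cm. The image is virtual, upright and enlarged, on the same side as the object.

16.1 cm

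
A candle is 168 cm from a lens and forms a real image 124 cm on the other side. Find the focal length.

Real image ⇒ d_i = +124 cm.
1/f = 1/d_o + 1/d_i = 1/(168) + 1/(124) = 0.01402, so f = 71.3 cm.
Since f is positive, the lens is converging.

f = 71.3 cm (converging)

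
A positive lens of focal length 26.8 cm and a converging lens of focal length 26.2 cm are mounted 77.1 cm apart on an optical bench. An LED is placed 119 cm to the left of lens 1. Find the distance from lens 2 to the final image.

68.3 cm

Lens 1: 1/d_i1 = 1/f₁ − 1/d_o1 = 1/(26.8) − 1/(119) = 0.02891, so d_i1 = 34.59 cm.
The intermediate image is 34.59 cm to the right of lens 1, which is 77.1 − (34.59) = 42.51 cm to the left of lens 2, so d_o2 = +42.51 cm.
Lens 2: 1/d_i2 = 1/f₂ − 1/d_o2 = 1/(26.2) − 1/(42.51) = 0.01464, so d_i2 = 68.3 cm.
The final image is real, 68.3 cm to the right of lens 2 (overall magnification ≈ 0.47).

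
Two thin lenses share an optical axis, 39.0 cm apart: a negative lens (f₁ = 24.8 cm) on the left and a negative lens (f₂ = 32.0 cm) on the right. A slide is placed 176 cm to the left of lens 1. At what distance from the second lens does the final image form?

21.0 cm

Lens 1 is diverging, so f₁ = −24.8 cm.
Lens 1: 1/d_i1 = 1/f₁ − 1/d_o1 = 1/(-24.8) − 1/(176) = -0.04600, so d_i1 = -21.74 cm.
The intermediate image is 21.74 cm to the left of lens 1 (virtual), which is 39.0 − (-21.74) = 60.74 cm to the left of lens 2, so d_o2 = +60.74 cm.
Lens 2 is diverging, so f₂ = −32.0 cm.
Lens 2: 1/d_i2 = 1/f₂ − 1/d_o2 = 1/(-32.0) − 1/(60.74) = -0.04771, so d_i2 = -21.0 cm.
The final image is virtual, 21.0 cm to the left of lens 2 (overall magnification ≈ 0.043).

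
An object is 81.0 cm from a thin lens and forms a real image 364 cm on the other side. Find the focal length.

f = 66.3 cm (converging)

Real image ⇒ d_i = +364 cm.
1/f = 1/d_o + 1/d_i = 1/(81.0) + 1/(364) = 0.01509, so f = 66.3 cm.
Since f is positive, the thin lens is converging.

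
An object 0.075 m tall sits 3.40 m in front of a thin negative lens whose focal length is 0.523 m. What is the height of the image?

For a negative lens, f = -0.523 m.
1/d_i = 1/f − 1/d_o = 1/(-0.5230) − 1/(3.40) = -2.206, so d_i = -0.4533 m.
m = −d_i/d_o = +0.1333.
|h_i| = |m|·h_o = 0.1333 × 0.075 = 0.01000 m. The image is virtual, upright and reduced, on the same side as the object.

0.01000 m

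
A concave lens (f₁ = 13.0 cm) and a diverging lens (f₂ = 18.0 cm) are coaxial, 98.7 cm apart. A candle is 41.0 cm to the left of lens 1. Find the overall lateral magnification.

f₁ = −13.0 cm (diverging).
Lens 1: 1/d_i1 = 1/(-13.0) − 1/(41.0) = -0.1013, so d_i1 = -9.870 cm; m₁ = −d_i1/d_o1 = +0.2407.
d_o2 = 98.7 − (-9.870) = 108.6 cm.
f₂ = −18.0 cm (diverging).
Lens 2: 1/d_i2 = 1/(-18.0) − 1/(108.6) = -0.06476, so d_i2 = -15.44 cm; m₂ = −d_i2/d_o2 = +0.1422.
m = m₁·m₂ = (+0.2407)(+0.1422) = +0.0342.

m = +0.0342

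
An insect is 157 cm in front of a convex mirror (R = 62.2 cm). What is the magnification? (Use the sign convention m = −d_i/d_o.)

m = +0.165

f = R/2 = 62.2/2 = 31.10 cm; for a convex mirror, f = -31.10 cm.
1/d_i = 1/f − 1/d_o = 1/(-31.10) − 1/(157) = -0.03852, so d_i = -25.96 cm.
m = −d_i/d_o = −(-25.96)/(157) = +0.165.
The image is virtual, upright and reduced, behind the mirror.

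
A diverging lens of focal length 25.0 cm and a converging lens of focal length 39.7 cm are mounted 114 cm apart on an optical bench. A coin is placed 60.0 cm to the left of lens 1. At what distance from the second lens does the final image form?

Lens 1 is diverging, so f₁ = −25.0 cm.
Lens 1: 1/d_i1 = 1/f₁ − 1/d_o1 = 1/(-25.0) − 1/(60.0) = -0.05667, so d_i1 = -17.65 cm.
The intermediate image is 17.65 cm to the left of lens 1 (virtual), which is 114 − (-17.65) = 131.7 cm to the left of lens 2, so d_o2 = +131.7 cm.
Lens 2: 1/d_i2 = 1/f₂ − 1/d_o2 = 1/(39.7) − 1/(131.7) = 0.01760, so d_i2 = 56.8 cm.
The final image is real, 56.8 cm to the right of lens 2 (overall magnification ≈ -0.13).

56.8 cm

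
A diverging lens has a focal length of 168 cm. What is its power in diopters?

For a diverging lens, f = −168 cm.
f = -168 cm = -1.68 m.
P = 1/f = 1/(-1.68 m) = -0.595 D.

P = -0.595 D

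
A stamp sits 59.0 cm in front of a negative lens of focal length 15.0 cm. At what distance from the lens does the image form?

12.0 cm

For a negative lens, f = -15.0 cm.
Lens equation: 1/d_i = 1/f − 1/d_o = 1/(-15.00) − 1/(59.0) = -0.06667 − 0.01695 = -0.08362, so d_i = -12.0 cm.
The image is virtual, upright and reduced, on the same side as the object.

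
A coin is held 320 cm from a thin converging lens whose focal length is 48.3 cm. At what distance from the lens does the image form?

Thin-lens equation: 1/d_i = 1/f − 1/d_o = 1/(48.30) − 1/(320) = 0.02070 − 0.003125 = 0.01758, so d_i = 56.9 cm.
The image is real, inverted and reduced, on the far side of the lens.

56.9 cm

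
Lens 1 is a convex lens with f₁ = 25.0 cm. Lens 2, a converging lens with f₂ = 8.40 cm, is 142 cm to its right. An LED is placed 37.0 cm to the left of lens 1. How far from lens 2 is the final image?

Lens 1: 1/d_i1 = 1/f₁ − 1/d_o1 = 1/(25.0) − 1/(37.0) = 0.01297, so d_i1 = 77.08 cm.
The intermediate image is 77.08 cm to the right of lens 1, which is 142 − (77.08) = 64.92 cm to the left of lens 2, so d_o2 = +64.92 cm.
Lens 2: 1/d_i2 = 1/f₂ − 1/d_o2 = 1/(8.40) − 1/(64.92) = 0.1036, so d_i2 = 9.65 cm.
The final image is real, 9.65 cm to the right of lens 2 (overall magnification ≈ 0.31).

9.65 cm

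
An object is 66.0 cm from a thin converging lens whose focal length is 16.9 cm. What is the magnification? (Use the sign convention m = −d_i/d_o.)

1/d_i = 1/f − 1/d_o = 1/(16.90) − 1/(66.0) = 0.04402, so d_i = 22.72 cm.
m = −d_i/d_o = −(22.72)/(66.0) = -0.344.
The image is real, inverted and reduced, on the far side of the lens.

m = -0.344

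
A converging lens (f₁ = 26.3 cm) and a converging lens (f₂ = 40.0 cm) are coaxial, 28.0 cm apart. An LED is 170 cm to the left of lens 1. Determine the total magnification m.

m = -0.170

Lens 1: 1/d_i1 = 1/(26.3) − 1/(170) = 0.03214, so d_i1 = 31.11 cm; m₁ = −d_i1/d_o1 = -0.1830.
d_o2 = 28.0 − (31.11) = -3.110 cm (virtual object).
Lens 2: 1/d_i2 = 1/(40.0) − 1/(-3.110) = 0.3465, so d_i2 = 2.886 cm; m₂ = −d_i2/d_o2 = +0.9279.
m = m₁·m₂ = (-0.1830)(+0.9279) = -0.170.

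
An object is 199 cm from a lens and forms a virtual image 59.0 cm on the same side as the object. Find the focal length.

Virtual image ⇒ d_i = −59.0 cm.
1/f = 1/d_o + 1/d_i = 1/(199) + 1/(-59.0) = -0.01192, so f = -83.9 cm.
Since f is negative, the lens is diverging.

f = -83.9 cm (diverging)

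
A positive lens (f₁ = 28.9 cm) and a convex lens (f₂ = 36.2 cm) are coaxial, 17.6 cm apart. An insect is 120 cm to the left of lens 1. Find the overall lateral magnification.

m = -0.203

Lens 1: 1/d_i1 = 1/(28.9) − 1/(120) = 0.02627, so d_i1 = 38.07 cm; m₁ = −d_i1/d_o1 = -0.3172.
d_o2 = 17.6 − (38.07) = -20.47 cm (virtual object).
Lens 2: 1/d_i2 = 1/(36.2) − 1/(-20.47) = 0.07648, so d_i2 = 13.08 cm; m₂ = −d_i2/d_o2 = +0.6388.
m = m₁·m₂ = (-0.3172)(+0.6388) = -0.203.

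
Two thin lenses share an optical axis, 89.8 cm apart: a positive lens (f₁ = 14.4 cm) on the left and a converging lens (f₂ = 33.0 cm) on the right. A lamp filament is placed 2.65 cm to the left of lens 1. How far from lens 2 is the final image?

Lens 1: 1/d_i1 = 1/f₁ − 1/d_o1 = 1/(14.4) − 1/(2.65) = -0.3079, so d_i1 = -3.248 cm.
The intermediate image is 3.248 cm to the left of lens 1 (virtual), which is 89.8 − (-3.248) = 93.05 cm to the left of lens 2, so d_o2 = +93.05 cm.
Lens 2: 1/d_i2 = 1/f₂ − 1/d_o2 = 1/(33.0) − 1/(93.05) = 0.01956, so d_i2 = 51.1 cm.
The final image is real, 51.1 cm to the right of lens 2 (overall magnification ≈ -0.67).

51.1 cm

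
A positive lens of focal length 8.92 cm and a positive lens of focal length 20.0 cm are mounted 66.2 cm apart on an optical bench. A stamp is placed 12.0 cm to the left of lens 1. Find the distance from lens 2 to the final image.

54.9 cm

Lens 1: 1/d_i1 = 1/f₁ − 1/d_o1 = 1/(8.92) − 1/(12.0) = 0.02877, so d_i1 = 34.75 cm.
The intermediate image is 34.75 cm to the right of lens 1, which is 66.2 − (34.75) = 31.45 cm to the left of lens 2, so d_o2 = +31.45 cm.
Lens 2: 1/d_i2 = 1/f₂ − 1/d_o2 = 1/(20.0) − 1/(31.45) = 0.01820, so d_i2 = 54.9 cm.
The final image is real, 54.9 cm to the right of lens 2 (overall magnification ≈ 5.1).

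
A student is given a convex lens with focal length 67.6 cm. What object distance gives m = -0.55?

191 cm

m = −d_i/d_o ⇒ d_i = −m·d_o.
1/f = 1/d_o + 1/d_i = 1/d_o − 1/(m·d_o) = (1 − 1/m)/d_o, so d_o = f(1 − 1/m) = (67.60)(1 − 1/(-0.55)) = 191 cm.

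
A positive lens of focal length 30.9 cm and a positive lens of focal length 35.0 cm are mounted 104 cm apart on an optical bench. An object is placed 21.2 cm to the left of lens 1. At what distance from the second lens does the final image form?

44.0 cm

Lens 1: 1/d_i1 = 1/f₁ − 1/d_o1 = 1/(30.9) − 1/(21.2) = -0.01481, so d_i1 = -67.53 cm.
The intermediate image is 67.53 cm to the left of lens 1 (virtual), which is 104 − (-67.53) = 171.5 cm to the left of lens 2, so d_o2 = +171.5 cm.
Lens 2: 1/d_i2 = 1/f₂ − 1/d_o2 = 1/(35.0) − 1/(171.5) = 0.02274, so d_i2 = 44.0 cm.
The final image is real, 44.0 cm to the right of lens 2 (overall magnification ≈ -0.82).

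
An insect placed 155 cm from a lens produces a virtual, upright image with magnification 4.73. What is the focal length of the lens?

f = 197 cm (converging)

m = −d_i/d_o ⇒ d_i = −m·d_o = −(+4.73)·(155) = -733.2 cm.
1/f = 1/d_o + 1/d_i = 1/(155) + 1/(-733.2) = 0.005088, so f = 197 cm.
Since f is positive, the lens is converging.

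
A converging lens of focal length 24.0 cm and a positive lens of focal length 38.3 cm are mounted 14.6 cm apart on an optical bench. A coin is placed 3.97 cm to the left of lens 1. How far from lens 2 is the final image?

Lens 1: 1/d_i1 = 1/f₁ − 1/d_o1 = 1/(24.0) − 1/(3.97) = -0.2102, so d_i1 = -4.757 cm.
The intermediate image is 4.757 cm to the left of lens 1 (virtual), which is 14.6 − (-4.757) = 19.36 cm to the left of lens 2, so d_o2 = +19.36 cm.
Lens 2: 1/d_i2 = 1/f₂ − 1/d_o2 = 1/(38.3) − 1/(19.36) = -0.02554, so d_i2 = -39.1 cm.
The final image is virtual, 39.1 cm to the left of lens 2 (overall magnification ≈ 2.4).

39.1 cm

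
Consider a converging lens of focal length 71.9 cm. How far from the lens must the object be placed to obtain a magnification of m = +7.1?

61.8 cm

m = −d_i/d_o ⇒ d_i = −m·d_o.
1/f = 1/d_o + 1/d_i = 1/d_o − 1/(m·d_o) = (1 − 1/m)/d_o, so d_o = f(1 − 1/m) = (71.90)(1 − 1/(+7.1)) = 61.8 cm.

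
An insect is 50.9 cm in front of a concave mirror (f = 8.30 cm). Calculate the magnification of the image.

1/d_i = 1/f − 1/d_o = 1/(8.300) − 1/(50.9) = 0.1008, so d_i = 9.917 cm.
m = −d_i/d_o = −(9.917)/(50.9) = -0.195.
The image is real, inverted and reduced, in front of the mirror.

m = -0.195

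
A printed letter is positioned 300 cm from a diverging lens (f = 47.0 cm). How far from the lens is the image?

For a diverging lens, f = -47.0 cm.
Lens equation: 1/d_i = 1/f − 1/d_o = 1/(-47.00) − 1/(300) = -0.02128 − 0.003333 = -0.02461, so d_i = -40.6 cm.
The image is virtual, upright and reduced, on the same side as the object.

40.6 cm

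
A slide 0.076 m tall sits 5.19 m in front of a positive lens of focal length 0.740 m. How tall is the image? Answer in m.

0.0126 m

1/d_i = 1/f − 1/d_o = 1/(0.7400) − 1/(5.19) = 1.159, so d_i = 0.8631 m.
m = −d_i/d_o = -0.1663.
|h_i| = |m|·h_o = 0.1663 × 0.076 = 0.0126 m. The image is real, inverted and reduced, on the far side of the lens.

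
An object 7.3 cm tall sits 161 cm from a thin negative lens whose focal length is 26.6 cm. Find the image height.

1.04 cm

For a negative lens, f = -26.6 cm.
1/d_i = 1/f − 1/d_o = 1/(-26.60) − 1/(161) = -0.04381, so d_i = -22.83 cm.
m = −d_i/d_o = +0.1418.
|h_i| = |m|·h_o = 0.1418 × 7.3 = 1.04 cm. The image is virtual, upright and reduced, on the same side as the object.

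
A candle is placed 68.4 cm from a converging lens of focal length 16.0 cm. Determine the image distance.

20.9 cm

Lens equation: 1/d_i = 1/f − 1/d_o = 1/(16.00) − 1/(68.4) = 0.06250 − 0.01462 = 0.04788, so d_i = 20.9 cm.
The image is real, inverted and reduced, on the far side of the lens.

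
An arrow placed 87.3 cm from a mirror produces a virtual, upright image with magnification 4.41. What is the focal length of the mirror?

f = 113 cm (concave)

m = −d_i/d_o ⇒ d_i = −m·d_o = −(+4.41)·(87.3) = -385.0 cm.
1/f = 1/d_o + 1/d_i = 1/(87.3) + 1/(-385.0) = 0.008857, so f = 113 cm.
Since f is positive, the mirror is concave.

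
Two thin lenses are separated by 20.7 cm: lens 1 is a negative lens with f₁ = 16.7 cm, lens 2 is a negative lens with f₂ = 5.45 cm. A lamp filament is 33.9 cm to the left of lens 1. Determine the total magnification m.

m = +0.0482

f₁ = −16.7 cm (diverging).
Lens 1: 1/d_i1 = 1/(-16.7) − 1/(33.9) = -0.08938, so d_i1 = -11.19 cm; m₁ = −d_i1/d_o1 = +0.3301.
d_o2 = 20.7 − (-11.19) = 31.89 cm.
f₂ = −5.45 cm (diverging).
Lens 2: 1/d_i2 = 1/(-5.45) − 1/(31.89) = -0.2148, so d_i2 = -4.655 cm; m₂ = −d_i2/d_o2 = +0.1460.
m = m₁·m₂ = (+0.3301)(+0.1460) = +0.0482.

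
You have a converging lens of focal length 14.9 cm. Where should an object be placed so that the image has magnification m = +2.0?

m = −d_i/d_o ⇒ d_i = −m·d_o.
1/f = 1/d_o + 1/d_i = 1/d_o − 1/(m·d_o) = (1 − 1/m)/d_o, so d_o = f(1 − 1/m) = (14.90)(1 − 1/(+2.0)) = 7.45 cm.

7.45 cm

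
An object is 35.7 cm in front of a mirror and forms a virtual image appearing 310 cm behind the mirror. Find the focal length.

f = 40.3 cm (concave)

Virtual image ⇒ d_i = −310 cm.
1/f = 1/d_o + 1/d_i = 1/(35.7) + 1/(-310) = 0.02479, so f = 40.3 cm.
Since f is positive, the mirror is concave.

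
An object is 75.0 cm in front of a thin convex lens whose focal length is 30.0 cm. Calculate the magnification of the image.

m = -0.667

1/d_i = 1/f − 1/d_o = 1/(30.00) − 1/(75.0) = 0.02000, so d_i = 50.00 cm.
m = −d_i/d_o = −(50.00)/(75.0) = -0.667.
The image is real, inverted and reduced, on the far side of the lens.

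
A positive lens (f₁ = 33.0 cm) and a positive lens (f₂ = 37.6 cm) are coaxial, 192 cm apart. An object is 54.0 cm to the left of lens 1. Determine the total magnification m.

m = +0.850

Lens 1: 1/d_i1 = 1/(33.0) − 1/(54.0) = 0.01178, so d_i1 = 84.86 cm; m₁ = −d_i1/d_o1 = -1.571.
d_o2 = 192 − (84.86) = 107.1 cm.
Lens 2: 1/d_i2 = 1/(37.6) − 1/(107.1) = 0.01726, so d_i2 = 57.94 cm; m₂ = −d_i2/d_o2 = -0.5410.
m = m₁·m₂ = (-1.571)(-0.5410) = +0.850.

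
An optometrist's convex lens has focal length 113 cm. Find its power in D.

P = +0.885 D

f = 113 cm = 1.13 m.
P = 1/f = 1/(1.13 m) = +0.885 D.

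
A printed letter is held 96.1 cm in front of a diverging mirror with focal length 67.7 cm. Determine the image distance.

39.7 cm

For a diverging mirror, f = -67.7 cm.
Mirror equation: 1/s_i = 1/f − 1/s_o = 1/(-67.70) − 1/(96.1) = -0.01477 − 0.01041 = -0.02518, so s_i = -39.7 cm.
The image is virtual, upright and reduced, behind the mirror.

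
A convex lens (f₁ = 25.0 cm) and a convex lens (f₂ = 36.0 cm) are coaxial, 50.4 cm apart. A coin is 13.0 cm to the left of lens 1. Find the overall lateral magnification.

m = -1.81

Lens 1: 1/d_i1 = 1/(25.0) − 1/(13.0) = -0.03692, so d_i1 = -27.08 cm; m₁ = −d_i1/d_o1 = +2.083.
d_o2 = 50.4 − (-27.08) = 77.48 cm.
Lens 2: 1/d_i2 = 1/(36.0) − 1/(77.48) = 0.01487, so d_i2 = 67.24 cm; m₂ = −d_i2/d_o2 = -0.8679.
m = m₁·m₂ = (+2.083)(-0.8679) = -1.81.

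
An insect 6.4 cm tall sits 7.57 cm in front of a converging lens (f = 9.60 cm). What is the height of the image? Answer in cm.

30.3 cm

1/d_i = 1/f − 1/d_o = 1/(9.600) − 1/(7.57) = -0.02793, so d_i = -35.80 cm.
m = −d_i/d_o = +4.729.
|h_i| = |m|·h_o = 4.729 × 6.4 = 30.3 cm. The image is virtual, upright and enlarged, on the same side as the object.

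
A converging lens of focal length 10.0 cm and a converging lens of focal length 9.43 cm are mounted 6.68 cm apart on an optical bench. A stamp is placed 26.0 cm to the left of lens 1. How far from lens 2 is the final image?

4.75 cm

Lens 1: 1/d_i1 = 1/f₁ − 1/d_o1 = 1/(10.0) − 1/(26.0) = 0.06154, so d_i1 = 16.25 cm.
The intermediate image is 16.25 cm to the right of lens 1, which lies 9.570 cm to the right of lens 2 — a virtual object — so d_o2 = −9.570 cm.
Lens 2: 1/d_i2 = 1/f₂ − 1/d_o2 = 1/(9.43) − 1/(-9.570) = 0.2105, so d_i2 = 4.75 cm.
The final image is real, 4.75 cm to the right of lens 2 (overall magnification ≈ -0.31).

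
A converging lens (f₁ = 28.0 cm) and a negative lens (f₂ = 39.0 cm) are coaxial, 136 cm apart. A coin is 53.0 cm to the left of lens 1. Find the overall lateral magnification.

m = -0.378

Lens 1: 1/d_i1 = 1/(28.0) − 1/(53.0) = 0.01685, so d_i1 = 59.36 cm; m₁ = −d_i1/d_o1 = -1.120.
d_o2 = 136 − (59.36) = 76.64 cm.
f₂ = −39.0 cm (diverging).
Lens 2: 1/d_i2 = 1/(-39.0) − 1/(76.64) = -0.03869, so d_i2 = -25.85 cm; m₂ = −d_i2/d_o2 = +0.3373.
m = m₁·m₂ = (-1.120)(+0.3373) = -0.378.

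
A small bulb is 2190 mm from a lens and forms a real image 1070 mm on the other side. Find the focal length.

Real image ⇒ d_i = +1070 mm.
1/f = 1/d_o + 1/d_i = 1/(2190) + 1/(1070) = 0.001391, so f = 719 mm.
Since f is positive, the lens is converging.

f = 719 mm (converging)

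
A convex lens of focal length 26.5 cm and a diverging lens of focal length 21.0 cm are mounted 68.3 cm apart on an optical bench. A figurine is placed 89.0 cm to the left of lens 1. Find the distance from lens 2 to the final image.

12.4 cm

Lens 1: 1/d_i1 = 1/f₁ − 1/d_o1 = 1/(26.5) − 1/(89.0) = 0.02650, so d_i1 = 37.74 cm.
The intermediate image is 37.74 cm to the right of lens 1, which is 68.3 − (37.74) = 30.56 cm to the left of lens 2, so d_o2 = +30.56 cm.
Lens 2 is diverging, so f₂ = −21.0 cm.
Lens 2: 1/d_i2 = 1/f₂ − 1/d_o2 = 1/(-21.0) − 1/(30.56) = -0.08034, so d_i2 = -12.4 cm.
The final image is virtual, 12.4 cm to the left of lens 2 (overall magnification ≈ -0.17).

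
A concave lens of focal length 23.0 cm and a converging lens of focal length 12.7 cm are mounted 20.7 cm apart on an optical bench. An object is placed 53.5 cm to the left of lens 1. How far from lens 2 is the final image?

Lens 1 is diverging, so f₁ = −23.0 cm.
Lens 1: 1/d_i1 = 1/f₁ − 1/d_o1 = 1/(-23.0) − 1/(53.5) = -0.06217, so d_i1 = -16.08 cm.
The intermediate image is 16.08 cm to the left of lens 1 (virtual), which is 20.7 − (-16.08) = 36.78 cm to the left of lens 2, so d_o2 = +36.78 cm.
Lens 2: 1/d_i2 = 1/f₂ − 1/d_o2 = 1/(12.7) − 1/(36.78) = 0.05155, so d_i2 = 19.4 cm.
The final image is real, 19.4 cm to the right of lens 2 (overall magnification ≈ -0.16).

19.4 cm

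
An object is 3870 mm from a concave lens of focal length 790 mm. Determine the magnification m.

For a concave lens, f = -790 mm.
1/d_i = 1/f − 1/d_o = 1/(-790.0) − 1/(3870) = -0.001524, so d_i = -656.1 mm.
m = −d_i/d_o = −(-656.1)/(3870) = +0.170.
The image is virtual, upright and reduced, on the same side as the object.

m = +0.170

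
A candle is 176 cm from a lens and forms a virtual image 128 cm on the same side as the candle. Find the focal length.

f = -469 cm (diverging)

Virtual image ⇒ d_i = −128 cm.
1/f = 1/d_o + 1/d_i = 1/(176) + 1/(-128) = -0.002131, so f = -469 cm.
Since f is negative, the lens is diverging.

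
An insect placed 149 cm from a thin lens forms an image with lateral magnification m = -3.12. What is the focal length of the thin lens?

m = −d_i/d_o ⇒ d_i = −m·d_o = −(-3.12)·(149) = 464.9 cm.
1/f = 1/d_o + 1/d_i = 1/(149) + 1/(464.9) = 0.008862, so f = 113 cm.
Since f is positive, the thin lens is converging.

f = 113 cm (converging)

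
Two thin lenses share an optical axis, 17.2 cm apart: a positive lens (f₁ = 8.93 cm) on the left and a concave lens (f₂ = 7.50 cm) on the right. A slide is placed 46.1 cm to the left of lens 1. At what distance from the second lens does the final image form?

3.37 cm

Lens 1: 1/d_i1 = 1/f₁ − 1/d_o1 = 1/(8.93) − 1/(46.1) = 0.09029, so d_i1 = 11.08 cm.
The intermediate image is 11.08 cm to the right of lens 1, which is 17.2 − (11.08) = 6.120 cm to the left of lens 2, so d_o2 = +6.120 cm.
Lens 2 is diverging, so f₂ = −7.50 cm.
Lens 2: 1/d_i2 = 1/f₂ − 1/d_o2 = 1/(-7.50) − 1/(6.120) = -0.2967, so d_i2 = -3.37 cm.
The final image is virtual, 3.37 cm to the left of lens 2 (overall magnification ≈ -0.13).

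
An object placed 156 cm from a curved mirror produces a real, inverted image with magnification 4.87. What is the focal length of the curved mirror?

m = −d_i/d_o ⇒ d_i = −m·d_o = −(-4.87)·(156) = 759.7 cm.
1/f = 1/d_o + 1/d_i = 1/(156) + 1/(759.7) = 0.007727, so f = 129 cm.
Since f is positive, the curved mirror is concave.

f = 129 cm (concave)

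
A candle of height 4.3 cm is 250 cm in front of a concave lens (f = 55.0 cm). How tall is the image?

For a concave lens, f = -55.0 cm.
1/d_i = 1/f − 1/d_o = 1/(-55.00) − 1/(250) = -0.02218, so d_i = -45.08 cm.
m = −d_i/d_o = +0.1803.
|h_i| = |m|·h_o = 0.1803 × 4.3 = 0.775 cm. The image is virtual, upright and reduced, on the same side as the object.

0.775 cm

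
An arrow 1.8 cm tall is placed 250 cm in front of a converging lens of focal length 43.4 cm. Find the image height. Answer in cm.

0.378 cm

1/d_i = 1/f − 1/d_o = 1/(43.40) − 1/(250) = 0.01904, so d_i = 52.52 cm.
m = −d_i/d_o = -0.2101.
|h_i| = |m|·h_o = 0.2101 × 1.8 = 0.378 cm. The image is real, inverted and reduced, on the far side of the lens.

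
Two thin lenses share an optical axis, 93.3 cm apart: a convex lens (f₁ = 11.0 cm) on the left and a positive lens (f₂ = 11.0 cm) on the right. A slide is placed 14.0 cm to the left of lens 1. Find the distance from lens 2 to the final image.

Lens 1: 1/d_i1 = 1/f₁ − 1/d_o1 = 1/(11.0) − 1/(14.0) = 0.01948, so d_i1 = 51.33 cm.
The intermediate image is 51.33 cm to the right of lens 1, which is 93.3 − (51.33) = 41.97 cm to the left of lens 2, so d_o2 = +41.97 cm.
Lens 2: 1/d_i2 = 1/f₂ − 1/d_o2 = 1/(11.0) − 1/(41.97) = 0.06708, so d_i2 = 14.9 cm.
The final image is real, 14.9 cm to the right of lens 2 (overall magnification ≈ 1.3).

14.9 cm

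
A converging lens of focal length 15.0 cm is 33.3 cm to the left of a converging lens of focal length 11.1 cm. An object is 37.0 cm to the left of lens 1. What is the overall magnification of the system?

m = -2.50

Lens 1: 1/d_i1 = 1/(15.0) − 1/(37.0) = 0.03964, so d_i1 = 25.23 cm; m₁ = −d_i1/d_o1 = -0.6819.
d_o2 = 33.3 − (25.23) = 8.070 cm.
Lens 2: 1/d_i2 = 1/(11.1) − 1/(8.070) = -0.03383, so d_i2 = -29.56 cm; m₂ = −d_i2/d_o2 = +3.663.
m = m₁·m₂ = (-0.6819)(+3.663) = -2.50.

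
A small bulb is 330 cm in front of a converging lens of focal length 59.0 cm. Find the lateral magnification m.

1/d_i = 1/f − 1/d_o = 1/(59.00) − 1/(330) = 0.01392, so d_i = 71.85 cm.
m = −d_i/d_o = −(71.85)/(330) = -0.218.
The image is real, inverted and reduced, on the far side of the lens.

m = -0.218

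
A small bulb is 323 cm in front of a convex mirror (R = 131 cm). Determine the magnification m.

m = +0.169

f = R/2 = 131/2 = 65.50 cm; for a convex mirror, f = -65.50 cm.
1/d_i = 1/f − 1/d_o = 1/(-65.50) − 1/(323) = -0.01836, so d_i = -54.46 cm.
m = −d_i/d_o = −(-54.46)/(323) = +0.169.
The image is virtual, upright and reduced, behind the mirror.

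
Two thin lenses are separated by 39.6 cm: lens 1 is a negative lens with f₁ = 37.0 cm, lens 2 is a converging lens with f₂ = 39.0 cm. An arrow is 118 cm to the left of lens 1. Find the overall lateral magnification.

f₁ = −37.0 cm (diverging).
Lens 1: 1/d_i1 = 1/(-37.0) − 1/(118) = -0.03550, so d_i1 = -28.17 cm; m₁ = −d_i1/d_o1 = +0.2387.
d_o2 = 39.6 − (-28.17) = 67.77 cm.
Lens 2: 1/d_i2 = 1/(39.0) − 1/(67.77) = 0.01089, so d_i2 = 91.87 cm; m₂ = −d_i2/d_o2 = -1.356.
m = m₁·m₂ = (+0.2387)(-1.356) = -0.324.

m = -0.324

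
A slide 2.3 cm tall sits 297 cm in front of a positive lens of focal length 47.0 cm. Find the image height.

0.432 cm

1/d_i = 1/f − 1/d_o = 1/(47.00) − 1/(297) = 0.01791, so d_i = 55.84 cm.
m = −d_i/d_o = -0.1880.
|h_i| = |m|·h_o = 0.1880 × 2.3 = 0.432 cm. The image is real, inverted and reduced, on the far side of the lens.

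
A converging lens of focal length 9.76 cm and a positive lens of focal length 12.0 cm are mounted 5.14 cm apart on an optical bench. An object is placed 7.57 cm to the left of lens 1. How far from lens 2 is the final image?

Lens 1: 1/d_i1 = 1/f₁ − 1/d_o1 = 1/(9.76) − 1/(7.57) = -0.02964, so d_i1 = -33.74 cm.
The intermediate image is 33.74 cm to the left of lens 1 (virtual), which is 5.14 − (-33.74) = 38.88 cm to the left of lens 2, so d_o2 = +38.88 cm.
Lens 2: 1/d_i2 = 1/f₂ − 1/d_o2 = 1/(12.0) − 1/(38.88) = 0.05761, so d_i2 = 17.4 cm.
The final image is real, 17.4 cm to the right of lens 2 (overall magnification ≈ -2.0).

17.4 cm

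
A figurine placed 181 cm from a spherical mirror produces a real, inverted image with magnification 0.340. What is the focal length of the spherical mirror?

m = −d_i/d_o ⇒ d_i = −m·d_o = −(-0.340)·(181) = 61.54 cm.
1/f = 1/d_o + 1/d_i = 1/(181) + 1/(61.54) = 0.02177, so f = 45.9 cm.
Since f is positive, the spherical mirror is concave.

f = 45.9 cm (concave)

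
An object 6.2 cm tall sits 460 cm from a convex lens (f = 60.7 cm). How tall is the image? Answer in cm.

1/d_i = 1/f − 1/d_o = 1/(60.70) − 1/(460) = 0.01430, so d_i = 69.93 cm.
m = −d_i/d_o = -0.1520.
|h_i| = |m|·h_o = 0.1520 × 6.2 = 0.942 cm. The image is real, inverted and reduced, on the far side of the lens.

0.942 cm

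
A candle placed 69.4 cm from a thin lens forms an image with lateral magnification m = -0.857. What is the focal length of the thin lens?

m = −d_i/d_o ⇒ d_i = −m·d_o = −(-0.857)·(69.4) = 59.48 cm.
1/f = 1/d_o + 1/d_i = 1/(69.4) + 1/(59.48) = 0.03122, so f = 32.0 cm.
Since f is positive, the thin lens is converging.

f = 32.0 cm (converging)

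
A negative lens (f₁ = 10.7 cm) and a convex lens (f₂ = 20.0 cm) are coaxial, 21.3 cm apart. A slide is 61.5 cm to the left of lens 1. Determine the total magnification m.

f₁ = −10.7 cm (diverging).
Lens 1: 1/d_i1 = 1/(-10.7) − 1/(61.5) = -0.1097, so d_i1 = -9.114 cm; m₁ = −d_i1/d_o1 = +0.1482.
d_o2 = 21.3 − (-9.114) = 30.41 cm.
Lens 2: 1/d_i2 = 1/(20.0) − 1/(30.41) = 0.01712, so d_i2 = 58.42 cm; m₂ = −d_i2/d_o2 = -1.921.
m = m₁·m₂ = (+0.1482)(-1.921) = -0.285.

m = -0.285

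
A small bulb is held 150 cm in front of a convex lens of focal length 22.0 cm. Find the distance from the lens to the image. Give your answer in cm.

25.8 cm

Thin-lens equation: 1/d_i = 1/f − 1/d_o = 1/(22.00) − 1/(150) = 0.04545 − 0.006667 = 0.03879, so d_i = 25.8 cm.
The image is real, inverted and reduced, on the far side of the lens.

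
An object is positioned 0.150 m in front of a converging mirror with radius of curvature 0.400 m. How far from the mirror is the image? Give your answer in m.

f = R/2 = 0.400/2 = 0.2000 m.
Mirror equation: 1/q = 1/f − 1/p = 1/(0.2000) − 1/(0.150) = 5.000 − 6.667 = -1.667, so q = -0.600 m.
The image is virtual, upright and enlarged, behind the mirror.

0.600 m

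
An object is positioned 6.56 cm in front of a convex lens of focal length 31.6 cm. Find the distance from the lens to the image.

Lens equation: 1/d_i = 1/f − 1/d_o = 1/(31.60) − 1/(6.56) = 0.03165 − 0.1524 = -0.1208, so d_i = -8.28 cm.
The image is virtual, upright and enlarged, on the same side as the object.

8.28 cm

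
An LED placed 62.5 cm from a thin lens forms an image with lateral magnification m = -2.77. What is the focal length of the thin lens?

m = −d_i/d_o ⇒ d_i = −m·d_o = −(-2.77)·(62.5) = 173.1 cm.
1/f = 1/d_o + 1/d_i = 1/(62.5) + 1/(173.1) = 0.02178, so f = 45.9 cm.
Since f is positive, the thin lens is converging.

f = 45.9 cm (converging)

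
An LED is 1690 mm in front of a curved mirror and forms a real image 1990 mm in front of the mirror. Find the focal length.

Real image ⇒ d_i = +1990 mm.
1/f = 1/d_o + 1/d_i = 1/(1690) + 1/(1990) = 0.001094, so f = 914 mm.
Since f is positive, the curved mirror is concave.

f = 914 mm (concave)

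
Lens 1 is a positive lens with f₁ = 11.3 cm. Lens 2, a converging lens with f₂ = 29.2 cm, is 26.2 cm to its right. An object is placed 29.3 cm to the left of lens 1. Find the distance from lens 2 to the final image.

10.7 cm

Lens 1: 1/d_i1 = 1/f₁ − 1/d_o1 = 1/(11.3) − 1/(29.3) = 0.05437, so d_i1 = 18.39 cm.
The intermediate image is 18.39 cm to the right of lens 1, which is 26.2 − (18.39) = 7.810 cm to the left of lens 2, so d_o2 = +7.810 cm.
Lens 2: 1/d_i2 = 1/f₂ − 1/d_o2 = 1/(29.2) − 1/(7.810) = -0.09379, so d_i2 = -10.7 cm.
The final image is virtual, 10.7 cm to the left of lens 2 (overall magnification ≈ -0.86).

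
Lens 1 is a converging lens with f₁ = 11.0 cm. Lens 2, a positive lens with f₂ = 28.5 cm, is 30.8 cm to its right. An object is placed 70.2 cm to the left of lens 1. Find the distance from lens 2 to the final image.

Lens 1: 1/d_i1 = 1/f₁ − 1/d_o1 = 1/(11.0) − 1/(70.2) = 0.07666, so d_i1 = 13.04 cm.
The intermediate image is 13.04 cm to the right of lens 1, which is 30.8 − (13.04) = 17.76 cm to the left of lens 2, so d_o2 = +17.76 cm.
Lens 2: 1/d_i2 = 1/f₂ − 1/d_o2 = 1/(28.5) − 1/(17.76) = -0.02122, so d_i2 = -47.1 cm.
The final image is virtual, 47.1 cm to the left of lens 2 (overall magnification ≈ -0.49).

47.1 cm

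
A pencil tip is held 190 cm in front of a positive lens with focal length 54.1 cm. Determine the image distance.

75.6 cm

Lens equation: 1/d_i = 1/f − 1/d_o = 1/(54.10) − 1/(190) = 0.01848 − 0.005263 = 0.01322, so d_i = 75.6 cm.
The image is real, inverted and reduced, on the far side of the lens.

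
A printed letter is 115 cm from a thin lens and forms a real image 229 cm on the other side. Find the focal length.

f = 76.6 cm (converging)

Real image ⇒ d_i = +229 cm.
1/f = 1/d_o + 1/d_i = 1/(115) + 1/(229) = 0.01306, so f = 76.6 cm.
Since f is positive, the thin lens is converging.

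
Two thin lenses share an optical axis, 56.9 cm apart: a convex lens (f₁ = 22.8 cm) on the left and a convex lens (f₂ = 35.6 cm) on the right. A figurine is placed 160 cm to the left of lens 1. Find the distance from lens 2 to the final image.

Lens 1: 1/d_i1 = 1/f₁ − 1/d_o1 = 1/(22.8) − 1/(160) = 0.03761, so d_i1 = 26.59 cm.
The intermediate image is 26.59 cm to the right of lens 1, which is 56.9 − (26.59) = 30.31 cm to the left of lens 2, so d_o2 = +30.31 cm.
Lens 2: 1/d_i2 = 1/f₂ − 1/d_o2 = 1/(35.6) − 1/(30.31) = -0.004903, so d_i2 = -204 cm.
The final image is virtual, 204 cm to the left of lens 2 (overall magnification ≈ -1.1).

204 cm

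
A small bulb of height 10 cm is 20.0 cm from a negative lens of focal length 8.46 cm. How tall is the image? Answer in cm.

For a negative lens, f = -8.46 cm.
1/d_i = 1/f − 1/d_o = 1/(-8.460) − 1/(20.0) = -0.1682, so d_i = -5.945 cm.
m = −d_i/d_o = +0.2973.
|h_i| = |m|·h_o = 0.2973 × 10 = 2.97 cm. The image is virtual, upright and reduced, on the same side as the object.

2.97 cm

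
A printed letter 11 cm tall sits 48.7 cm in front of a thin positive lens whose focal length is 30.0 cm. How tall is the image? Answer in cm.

17.6 cm

1/d_i = 1/f − 1/d_o = 1/(30.00) − 1/(48.7) = 0.01280, so d_i = 78.13 cm.
m = −d_i/d_o = -1.604.
|h_i| = |m|·h_o = 1.604 × 11 = 17.6 cm. The image is real, inverted and enlarged, on the far side of the lens.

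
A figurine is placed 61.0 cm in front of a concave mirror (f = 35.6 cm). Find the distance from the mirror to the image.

Mirror equation: 1/v = 1/f − 1/u = 1/(35.60) − 1/(61.0) = 0.02809 − 0.01639 = 0.01170, so v = 85.5 cm.
The image is real, inverted and enlarged, in front of the mirror.

85.5 cm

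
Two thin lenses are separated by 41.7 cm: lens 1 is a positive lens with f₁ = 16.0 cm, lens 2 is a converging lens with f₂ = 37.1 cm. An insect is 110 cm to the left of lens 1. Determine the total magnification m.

Lens 1: 1/d_i1 = 1/(16.0) − 1/(110) = 0.05341, so d_i1 = 18.72 cm; m₁ = −d_i1/d_o1 = -0.1702.
d_o2 = 41.7 − (18.72) = 22.98 cm.
Lens 2: 1/d_i2 = 1/(37.1) − 1/(22.98) = -0.01656, so d_i2 = -60.38 cm; m₂ = −d_i2/d_o2 = +2.627.
m = m₁·m₂ = (-0.1702)(+2.627) = -0.447.

m = -0.447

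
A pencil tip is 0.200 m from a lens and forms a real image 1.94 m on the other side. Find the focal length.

Real image ⇒ d_i = +1.94 m.
1/f = 1/d_o + 1/d_i = 1/(0.200) + 1/(1.94) = 5.515, so f = 0.181 m.
Since f is positive, the lens is converging.

f = 0.181 m (converging)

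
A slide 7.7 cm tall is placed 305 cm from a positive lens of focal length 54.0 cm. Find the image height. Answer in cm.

1/d_i = 1/f − 1/d_o = 1/(54.00) − 1/(305) = 0.01524, so d_i = 65.62 cm.
m = −d_i/d_o = -0.2151.
|h_i| = |m|·h_o = 0.2151 × 7.7 = 1.66 cm. The image is real, inverted and reduced, on the far side of the lens.

1.66 cm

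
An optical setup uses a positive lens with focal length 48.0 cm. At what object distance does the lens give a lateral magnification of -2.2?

69.8 cm

m = −d_i/d_o ⇒ d_i = −m·d_o.
1/f = 1/d_o + 1/d_i = 1/d_o − 1/(m·d_o) = (1 − 1/m)/d_o, so d_o = f(1 − 1/m) = (48.00)(1 − 1/(-2.2)) = 69.8 cm.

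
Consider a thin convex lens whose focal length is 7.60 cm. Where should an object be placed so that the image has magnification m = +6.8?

6.48 cm

m = −d_i/d_o ⇒ d_i = −m·d_o.
1/f = 1/d_o + 1/d_i = 1/d_o − 1/(m·d_o) = (1 − 1/m)/d_o, so d_o = f(1 − 1/m) = (7.600)(1 − 1/(+6.8)) = 6.48 cm.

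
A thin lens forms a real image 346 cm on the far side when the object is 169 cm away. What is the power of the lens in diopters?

P = +0.881 D

d_i = +346 cm.
1/f = 1/d_o + 1/d_i = 1/(169) + 1/(346) = 0.008807 cm⁻¹.
f = 113.5 cm = 1.135 m, so P = 1/f = +0.881 D.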